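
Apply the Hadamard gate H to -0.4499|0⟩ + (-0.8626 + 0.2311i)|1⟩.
(-0.9281 + 0.1634i)|0⟩ + (0.2918 - 0.1634i)|1⟩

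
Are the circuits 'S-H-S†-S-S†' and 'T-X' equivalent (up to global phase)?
No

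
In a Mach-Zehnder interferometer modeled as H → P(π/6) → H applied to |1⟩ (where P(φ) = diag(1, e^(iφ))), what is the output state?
(0.06699 - 0.25i)|0⟩ + (0.933 + 0.25i)|1⟩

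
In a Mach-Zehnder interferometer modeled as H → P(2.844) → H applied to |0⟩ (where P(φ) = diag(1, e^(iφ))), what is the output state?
(0.02198 + 0.1466i)|0⟩ + (0.978 - 0.1466i)|1⟩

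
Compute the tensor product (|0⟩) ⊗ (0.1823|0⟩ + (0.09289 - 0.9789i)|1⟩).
0.1823|00⟩ + (0.09289 - 0.9789i)|01⟩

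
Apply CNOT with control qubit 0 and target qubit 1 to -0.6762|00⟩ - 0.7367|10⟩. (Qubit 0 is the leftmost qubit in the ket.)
-0.6762|00⟩ - 0.7367|11⟩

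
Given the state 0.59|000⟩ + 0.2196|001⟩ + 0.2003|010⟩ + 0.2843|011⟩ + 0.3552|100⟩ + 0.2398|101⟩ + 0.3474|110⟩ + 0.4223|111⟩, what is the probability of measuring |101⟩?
0.0575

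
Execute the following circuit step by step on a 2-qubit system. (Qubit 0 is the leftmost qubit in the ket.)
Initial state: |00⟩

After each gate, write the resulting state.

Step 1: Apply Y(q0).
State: i|10⟩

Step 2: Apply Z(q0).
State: -i|10⟩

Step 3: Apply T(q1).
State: -i|10⟩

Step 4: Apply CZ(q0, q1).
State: -i|10⟩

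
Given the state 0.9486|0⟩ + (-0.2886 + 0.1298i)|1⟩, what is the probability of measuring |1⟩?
0.1001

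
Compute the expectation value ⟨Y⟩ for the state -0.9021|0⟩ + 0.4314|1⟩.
0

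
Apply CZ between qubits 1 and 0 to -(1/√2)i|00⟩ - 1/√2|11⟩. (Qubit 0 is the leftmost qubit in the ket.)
-(1/√2)i|00⟩ + 1/√2|11⟩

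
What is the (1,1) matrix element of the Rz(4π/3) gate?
(-1/2 + 0.866i)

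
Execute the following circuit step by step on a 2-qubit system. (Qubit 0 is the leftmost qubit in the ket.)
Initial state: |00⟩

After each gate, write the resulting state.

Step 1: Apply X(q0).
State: |10⟩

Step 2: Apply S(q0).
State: i|10⟩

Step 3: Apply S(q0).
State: -|10⟩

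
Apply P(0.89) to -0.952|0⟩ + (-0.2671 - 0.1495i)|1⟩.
-0.952|0⟩ + (-0.05194 - 0.3017i)|1⟩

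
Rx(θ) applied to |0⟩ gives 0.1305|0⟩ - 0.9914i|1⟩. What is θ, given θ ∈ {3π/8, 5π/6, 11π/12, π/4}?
11π/12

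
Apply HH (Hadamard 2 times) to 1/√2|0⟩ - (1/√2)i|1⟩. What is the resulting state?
1/√2|0⟩ - (1/√2)i|1⟩

H² = I, so an even number of Hadamards cancels: H^2 = I and the state is unchanged.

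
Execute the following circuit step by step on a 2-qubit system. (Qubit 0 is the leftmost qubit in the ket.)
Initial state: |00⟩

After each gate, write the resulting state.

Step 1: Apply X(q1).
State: |01⟩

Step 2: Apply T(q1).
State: (1/√2 + (1/√2)i)|01⟩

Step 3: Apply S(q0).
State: (1/√2 + (1/√2)i)|01⟩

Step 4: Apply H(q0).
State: (1/2 + (1/2)i)|01⟩ + (1/2 + (1/2)i)|11⟩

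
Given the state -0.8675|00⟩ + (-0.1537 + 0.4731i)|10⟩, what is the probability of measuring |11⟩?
0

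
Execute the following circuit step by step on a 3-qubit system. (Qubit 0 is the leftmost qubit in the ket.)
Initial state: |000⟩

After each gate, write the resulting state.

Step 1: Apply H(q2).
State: 1/√2|000⟩ + 1/√2|001⟩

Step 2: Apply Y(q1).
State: (1/√2)i|010⟩ + (1/√2)i|011⟩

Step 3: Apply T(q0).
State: (1/√2)i|010⟩ + (1/√2)i|011⟩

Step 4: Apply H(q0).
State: (1/2)i|010⟩ + (1/2)i|011⟩ + (1/2)i|110⟩ + (1/2)i|111⟩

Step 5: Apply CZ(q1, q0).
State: (1/2)i|010⟩ + (1/2)i|011⟩ - (1/2)i|110⟩ - (1/2)i|111⟩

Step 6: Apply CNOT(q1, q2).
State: (1/2)i|010⟩ + (1/2)i|011⟩ - (1/2)i|110⟩ - (1/2)i|111⟩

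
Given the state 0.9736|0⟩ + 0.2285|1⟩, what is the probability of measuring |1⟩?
0.05221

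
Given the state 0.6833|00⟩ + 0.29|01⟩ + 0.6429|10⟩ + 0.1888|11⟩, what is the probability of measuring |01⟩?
0.0841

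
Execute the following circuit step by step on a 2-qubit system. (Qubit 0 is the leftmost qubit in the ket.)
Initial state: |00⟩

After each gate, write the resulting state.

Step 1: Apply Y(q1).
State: i|01⟩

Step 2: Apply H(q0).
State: (1/√2)i|01⟩ + (1/√2)i|11⟩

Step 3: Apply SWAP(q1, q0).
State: (1/√2)i|10⟩ + (1/√2)i|11⟩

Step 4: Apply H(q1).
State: i|10⟩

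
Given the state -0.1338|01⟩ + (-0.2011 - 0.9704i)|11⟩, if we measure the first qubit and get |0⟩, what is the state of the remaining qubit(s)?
-|1⟩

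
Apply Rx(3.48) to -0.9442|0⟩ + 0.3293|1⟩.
(0.159 - 0.3246i)|0⟩ + (-0.05545 + 0.9307i)|1⟩

Rx(3.48) = [[cos(θ/2), −i·sin(θ/2)], [−i·sin(θ/2), cos(θ/2)]]; θ = 3.48, cos(θ/2) ≈ -0.168397, sin(θ/2) ≈ 0.985719.
With a = amp(|0⟩) = -0.9442 and b = amp(|1⟩) = 0.3293:
new amp(|0⟩) = (-0.168397)·a + (-0.985719i)·b = (0.159 - 0.3246i)
new amp(|1⟩) = (-0.985719i)·a + (-0.168397)·b = (-0.05545 + 0.9307i)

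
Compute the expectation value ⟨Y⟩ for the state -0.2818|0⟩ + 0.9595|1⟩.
0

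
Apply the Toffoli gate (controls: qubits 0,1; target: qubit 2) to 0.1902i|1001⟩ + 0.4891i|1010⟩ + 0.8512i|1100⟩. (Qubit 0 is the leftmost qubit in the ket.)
0.1902i|1001⟩ + 0.4891i|1010⟩ + 0.8512i|1110⟩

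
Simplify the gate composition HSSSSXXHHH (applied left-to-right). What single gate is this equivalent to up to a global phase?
I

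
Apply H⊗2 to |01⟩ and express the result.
1/2|00⟩ - 1/2|01⟩ + 1/2|10⟩ - 1/2|11⟩

H⊗2 gives amp(|y⟩) = (1/2) Σ_x (−1)^(x·y) amp(|x⟩), where x·y is the number of positions in which both x and y have a 1.
|00⟩: (1)/2 = 1/2
|01⟩: (-1)/2 = -1/2
|10⟩: (1)/2 = 1/2
|11⟩: (-1)/2 = -1/2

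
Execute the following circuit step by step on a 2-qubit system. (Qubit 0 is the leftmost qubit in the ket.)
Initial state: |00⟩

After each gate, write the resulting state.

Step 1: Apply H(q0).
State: 1/√2|00⟩ + 1/√2|10⟩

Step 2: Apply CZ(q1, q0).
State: 1/√2|00⟩ + 1/√2|10⟩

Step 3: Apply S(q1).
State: 1/√2|00⟩ + 1/√2|10⟩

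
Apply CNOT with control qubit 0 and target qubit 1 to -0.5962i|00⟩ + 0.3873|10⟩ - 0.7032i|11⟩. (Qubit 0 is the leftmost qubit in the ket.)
-0.5962i|00⟩ - 0.7032i|10⟩ + 0.3873|11⟩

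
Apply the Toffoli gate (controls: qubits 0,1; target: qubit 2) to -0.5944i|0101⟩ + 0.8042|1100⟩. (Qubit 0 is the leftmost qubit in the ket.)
-0.5944i|0101⟩ + 0.8042|1110⟩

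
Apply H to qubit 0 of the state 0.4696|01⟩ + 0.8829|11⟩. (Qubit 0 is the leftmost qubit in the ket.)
0.9564|01⟩ - 0.2922|11⟩

H on qubit 0 mixes each pair of kets that differ only in qubit 0: amplitudes (a, b) of (|…0…⟩, |…1…⟩) become ((a + b)/√2, (a − b)/√2). Kets absent from the input have amplitude 0.
(|01⟩, |11⟩): (a, b) = (0.4696, 0.8829) → (0.9564, -0.2922)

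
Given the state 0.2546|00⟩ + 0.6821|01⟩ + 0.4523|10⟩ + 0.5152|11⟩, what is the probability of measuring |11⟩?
0.2654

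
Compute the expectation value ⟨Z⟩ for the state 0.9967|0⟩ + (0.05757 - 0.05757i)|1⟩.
0.9868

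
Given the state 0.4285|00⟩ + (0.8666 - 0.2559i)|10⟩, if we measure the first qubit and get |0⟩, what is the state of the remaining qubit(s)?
|0⟩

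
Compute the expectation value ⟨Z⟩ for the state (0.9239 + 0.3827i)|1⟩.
-1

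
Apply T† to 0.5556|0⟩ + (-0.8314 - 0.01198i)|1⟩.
0.5556|0⟩ + (-0.5964 + 0.5794i)|1⟩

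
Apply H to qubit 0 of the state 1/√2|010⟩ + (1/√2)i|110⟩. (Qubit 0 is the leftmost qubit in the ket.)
(1/2 + (1/2)i)|010⟩ + (1/2 - (1/2)i)|110⟩

H on qubit 0 mixes each pair of kets that differ only in qubit 0: amplitudes (a, b) of (|…0…⟩, |…1…⟩) become ((a + b)/√2, (a − b)/√2). Kets absent from the input have amplitude 0.
(|010⟩, |110⟩): (a, b) = (1/√2, (1/√2)i) → ((1/2 + (1/2)i), (1/2 - (1/2)i))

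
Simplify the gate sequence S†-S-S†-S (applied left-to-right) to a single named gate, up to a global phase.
I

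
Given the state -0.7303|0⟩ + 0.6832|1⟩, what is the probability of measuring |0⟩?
0.5333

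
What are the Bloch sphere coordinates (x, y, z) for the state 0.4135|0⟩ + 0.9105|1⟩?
(0.753, 0, -0.658)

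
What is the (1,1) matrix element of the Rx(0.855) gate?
0.91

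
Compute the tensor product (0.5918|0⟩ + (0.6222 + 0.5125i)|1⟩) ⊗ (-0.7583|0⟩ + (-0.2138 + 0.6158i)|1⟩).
-0.4488|00⟩ + (-0.1265 + 0.3644i)|01⟩ + (-0.4718 - 0.3886i)|10⟩ + (-0.4486 + 0.2736i)|11⟩

amp(|b₁b₂…⟩) = product of the factor amplitudes for bits b₁, b₂, …; only kets whose every factor amplitude is nonzero survive.
|00⟩: (0.5918)(-0.7583) = -0.4488
|01⟩: (0.5918)(-0.2138 + 0.6158i) = (-0.1265 + 0.3644i)
|10⟩: (0.6222 + 0.5125i)(-0.7583) = (-0.4718 - 0.3886i)
|11⟩: (0.6222 + 0.5125i)(-0.2138 + 0.6158i) = (-0.4486 + 0.2736i)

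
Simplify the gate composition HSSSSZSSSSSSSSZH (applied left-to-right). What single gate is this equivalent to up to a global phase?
I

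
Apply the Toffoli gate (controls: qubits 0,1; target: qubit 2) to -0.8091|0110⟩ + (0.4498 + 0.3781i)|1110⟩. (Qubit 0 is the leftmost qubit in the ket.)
-0.8091|0110⟩ + (0.4498 + 0.3781i)|1100⟩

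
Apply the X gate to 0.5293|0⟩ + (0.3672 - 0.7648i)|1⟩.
(0.3672 - 0.7648i)|0⟩ + 0.5293|1⟩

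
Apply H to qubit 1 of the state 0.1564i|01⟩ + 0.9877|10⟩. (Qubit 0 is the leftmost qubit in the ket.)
0.1106i|00⟩ - 0.1106i|01⟩ + 0.6984|10⟩ + 0.6984|11⟩

H on qubit 1 mixes each pair of kets that differ only in qubit 1: amplitudes (a, b) of (|…0…⟩, |…1…⟩) become ((a + b)/√2, (a − b)/√2). Kets absent from the input have amplitude 0.
(|00⟩, |01⟩): (a, b) = (0, 0.1564i) → (0.1106i, -0.1106i)
(|10⟩, |11⟩): (a, b) = (0.9877, 0) → (0.6984, 0.6984)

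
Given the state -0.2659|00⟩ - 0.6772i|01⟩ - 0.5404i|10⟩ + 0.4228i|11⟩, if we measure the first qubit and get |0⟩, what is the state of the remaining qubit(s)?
-0.3655|0⟩ - 0.9308i|1⟩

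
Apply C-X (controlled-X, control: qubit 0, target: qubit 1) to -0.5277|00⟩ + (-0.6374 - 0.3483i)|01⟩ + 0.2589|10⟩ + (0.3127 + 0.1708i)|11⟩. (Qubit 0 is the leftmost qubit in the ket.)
-0.5277|00⟩ + (-0.6374 - 0.3483i)|01⟩ + (0.3127 + 0.1708i)|10⟩ + 0.2589|11⟩

C-X leaves the control-|0⟩ kets |00⟩, |01⟩ unchanged and applies X to qubit 1 on the control-|1⟩ pair (|10⟩, |11⟩).
X = [[0, 1], [1, 0]].
With a = amp(|10⟩) = 0.2589 and b = amp(|11⟩) = (0.3127 + 0.1708i):
new amp(|10⟩) = (1)·b = (0.3127 + 0.1708i)
new amp(|11⟩) = (1)·a = 0.2589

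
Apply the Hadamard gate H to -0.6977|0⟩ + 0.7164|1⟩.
0.01322|0⟩ - 0.9999|1⟩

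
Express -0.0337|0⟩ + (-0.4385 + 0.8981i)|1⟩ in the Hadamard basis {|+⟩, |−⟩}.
(-0.3339 + 0.6351i)|+⟩ + (0.2862 - 0.6351i)|−⟩

With |ψ⟩ = α|0⟩ + β|1⟩, the Hadamard-basis coefficients are ⟨+|ψ⟩ = (α + β)/√2 and ⟨−|ψ⟩ = (α − β)/√2.
Here α = -0.0337, β = (-0.4385 + 0.8981i): (α + β)/√2 = (-0.3339 + 0.6351i), (α − β)/√2 = (0.2862 - 0.6351i).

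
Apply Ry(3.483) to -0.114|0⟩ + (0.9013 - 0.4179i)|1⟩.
(-0.8688 + 0.4118i)|0⟩ + (-0.2655 + 0.07099i)|1⟩

Ry(3.483) = [[cos(θ/2), −sin(θ/2)], [sin(θ/2), cos(θ/2)]]; θ = 3.483, cos(θ/2) ≈ -0.169876, sin(θ/2) ≈ 0.985465.
With a = amp(|0⟩) = -0.114 and b = amp(|1⟩) = (0.9013 - 0.4179i):
new amp(|0⟩) = (-0.169876)·a + (-0.985465)·b = (-0.8688 + 0.4118i)
new amp(|1⟩) = (0.985465)·a + (-0.169876)·b = (-0.2655 + 0.07099i)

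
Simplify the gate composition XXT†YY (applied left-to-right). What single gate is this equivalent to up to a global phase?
T†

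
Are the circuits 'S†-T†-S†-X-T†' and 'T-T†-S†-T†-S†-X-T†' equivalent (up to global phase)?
Yes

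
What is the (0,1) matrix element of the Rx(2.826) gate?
-0.9876i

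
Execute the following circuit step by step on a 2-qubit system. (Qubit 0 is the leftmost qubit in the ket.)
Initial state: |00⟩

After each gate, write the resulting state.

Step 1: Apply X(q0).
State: |10⟩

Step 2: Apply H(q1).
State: 1/√2|10⟩ + 1/√2|11⟩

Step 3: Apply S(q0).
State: (1/√2)i|10⟩ + (1/√2)i|11⟩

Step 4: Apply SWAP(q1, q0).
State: (1/√2)i|01⟩ + (1/√2)i|11⟩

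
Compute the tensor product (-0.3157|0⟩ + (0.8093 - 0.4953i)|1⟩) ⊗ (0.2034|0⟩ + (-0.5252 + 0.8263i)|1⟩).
-0.06421|00⟩ + (0.1658 - 0.2609i)|01⟩ + (0.1646 - 0.1007i)|10⟩ + (-0.01578 + 0.9289i)|11⟩

amp(|b₁b₂…⟩) = product of the factor amplitudes for bits b₁, b₂, …; only kets whose every factor amplitude is nonzero survive.
|00⟩: (-0.3157)(0.2034) = -0.06421
|01⟩: (-0.3157)(-0.5252 + 0.8263i) = (0.1658 - 0.2609i)
|10⟩: (0.8093 - 0.4953i)(0.2034) = (0.1646 - 0.1007i)
|11⟩: (0.8093 - 0.4953i)(-0.5252 + 0.8263i) = (-0.01578 + 0.9289i)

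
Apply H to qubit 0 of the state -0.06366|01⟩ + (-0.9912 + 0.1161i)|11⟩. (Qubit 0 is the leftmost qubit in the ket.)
(-0.7459 + 0.0821i)|01⟩ + (0.6559 - 0.0821i)|11⟩

H on qubit 0 mixes each pair of kets that differ only in qubit 0: amplitudes (a, b) of (|…0…⟩, |…1…⟩) become ((a + b)/√2, (a − b)/√2). Kets absent from the input have amplitude 0.
(|01⟩, |11⟩): (a, b) = (-0.06366, (-0.9912 + 0.1161i)) → ((-0.7459 + 0.0821i), (0.6559 - 0.0821i))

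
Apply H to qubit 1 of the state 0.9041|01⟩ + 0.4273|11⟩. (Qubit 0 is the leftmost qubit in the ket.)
0.6393|00⟩ - 0.6393|01⟩ + 0.3021|10⟩ - 0.3021|11⟩

H on qubit 1 mixes each pair of kets that differ only in qubit 1: amplitudes (a, b) of (|…0…⟩, |…1…⟩) become ((a + b)/√2, (a − b)/√2). Kets absent from the input have amplitude 0.
(|00⟩, |01⟩): (a, b) = (0, 0.9041) → (0.6393, -0.6393)
(|10⟩, |11⟩): (a, b) = (0, 0.4273) → (0.3021, -0.3021)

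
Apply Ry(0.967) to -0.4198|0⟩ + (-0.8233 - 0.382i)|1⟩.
(0.01106 + 0.1776i)|0⟩ + (-0.9241 - 0.3382i)|1⟩

Ry(0.967) = [[cos(θ/2), −sin(θ/2)], [sin(θ/2), cos(θ/2)]]; θ = 0.967, cos(θ/2) ≈ 0.885373, sin(θ/2) ≈ 0.464881.
With a = amp(|0⟩) = -0.4198 and b = amp(|1⟩) = (-0.8233 - 0.382i):
new amp(|0⟩) = (0.885373)·a + (-0.464881)·b = (0.01106 + 0.1776i)
new amp(|1⟩) = (0.464881)·a + (0.885373)·b = (-0.9241 - 0.3382i)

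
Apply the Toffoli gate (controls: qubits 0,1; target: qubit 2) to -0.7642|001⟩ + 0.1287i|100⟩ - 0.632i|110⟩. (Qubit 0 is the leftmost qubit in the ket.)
-0.7642|001⟩ + 0.1287i|100⟩ - 0.632i|111⟩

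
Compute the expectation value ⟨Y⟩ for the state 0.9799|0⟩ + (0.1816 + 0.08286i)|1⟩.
0.1624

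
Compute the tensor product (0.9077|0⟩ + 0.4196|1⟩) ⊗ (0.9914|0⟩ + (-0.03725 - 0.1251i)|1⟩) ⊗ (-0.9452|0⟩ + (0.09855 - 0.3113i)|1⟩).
-0.8506|000⟩ + (0.08868 - 0.2801i)|001⟩ + (0.03196 + 0.1073i)|010⟩ + (-0.03868 - 0.0006651i)|011⟩ - 0.3932|100⟩ + (0.041 - 0.1295i)|101⟩ + (0.01477 + 0.04962i)|110⟩ + (-0.01788 - 0.0003074i)|111⟩

amp(|b₁b₂…⟩) = product of the factor amplitudes for bits b₁, b₂, …; only kets whose every factor amplitude is nonzero survive.
|000⟩: (0.9077)(0.9914)(-0.9452) = -0.8506
|001⟩: (0.9077)(0.9914)(0.09855 - 0.3113i) = (0.08868 - 0.2801i)
|010⟩: (0.9077)(-0.03725 - 0.1251i)(-0.9452) = (0.03196 + 0.1073i)
|011⟩: (0.9077)(-0.03725 - 0.1251i)(0.09855 - 0.3113i) = (-0.03868 - 0.0006651i)
|100⟩: (0.4196)(0.9914)(-0.9452) = -0.3932
|101⟩: (0.4196)(0.9914)(0.09855 - 0.3113i) = (0.041 - 0.1295i)
|110⟩: (0.4196)(-0.03725 - 0.1251i)(-0.9452) = (0.01477 + 0.04962i)
|111⟩: (0.4196)(-0.03725 - 0.1251i)(0.09855 - 0.3113i) = (-0.01788 - 0.0003074i)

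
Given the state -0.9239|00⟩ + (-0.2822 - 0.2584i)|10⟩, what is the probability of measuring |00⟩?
0.8536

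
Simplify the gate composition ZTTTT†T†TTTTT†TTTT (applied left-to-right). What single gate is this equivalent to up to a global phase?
Z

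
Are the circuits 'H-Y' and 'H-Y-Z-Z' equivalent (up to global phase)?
Yes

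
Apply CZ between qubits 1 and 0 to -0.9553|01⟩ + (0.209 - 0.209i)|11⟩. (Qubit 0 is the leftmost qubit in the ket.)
-0.9553|01⟩ + (-0.209 + 0.209i)|11⟩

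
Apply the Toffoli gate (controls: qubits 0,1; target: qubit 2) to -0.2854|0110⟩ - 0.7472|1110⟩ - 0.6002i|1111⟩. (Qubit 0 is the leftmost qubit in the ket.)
-0.2854|0110⟩ - 0.7472|1100⟩ - 0.6002i|1101⟩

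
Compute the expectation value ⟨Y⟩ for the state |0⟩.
0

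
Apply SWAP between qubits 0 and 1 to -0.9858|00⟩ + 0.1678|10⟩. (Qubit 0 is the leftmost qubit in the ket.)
-0.9858|00⟩ + 0.1678|01⟩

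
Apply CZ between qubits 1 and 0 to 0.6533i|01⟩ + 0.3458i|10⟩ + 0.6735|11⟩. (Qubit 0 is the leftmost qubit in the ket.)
0.6533i|01⟩ + 0.3458i|10⟩ - 0.6735|11⟩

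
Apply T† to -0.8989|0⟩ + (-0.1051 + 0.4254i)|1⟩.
-0.8989|0⟩ + (0.2265 + 0.3751i)|1⟩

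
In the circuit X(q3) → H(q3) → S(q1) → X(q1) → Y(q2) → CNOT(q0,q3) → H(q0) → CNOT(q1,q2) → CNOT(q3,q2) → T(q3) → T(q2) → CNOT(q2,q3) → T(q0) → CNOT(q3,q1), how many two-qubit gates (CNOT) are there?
5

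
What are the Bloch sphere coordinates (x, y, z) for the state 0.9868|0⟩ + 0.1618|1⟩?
(0.3193, 0, 0.9476)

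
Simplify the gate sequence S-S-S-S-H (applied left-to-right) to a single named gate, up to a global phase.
H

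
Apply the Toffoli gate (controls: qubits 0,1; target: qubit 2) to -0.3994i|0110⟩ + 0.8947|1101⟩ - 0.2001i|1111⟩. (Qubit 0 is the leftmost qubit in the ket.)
-0.3994i|0110⟩ - 0.2001i|1101⟩ + 0.8947|1111⟩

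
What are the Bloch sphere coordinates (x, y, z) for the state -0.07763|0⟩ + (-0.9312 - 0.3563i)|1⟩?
(0.1446, 0.05532, -0.9881)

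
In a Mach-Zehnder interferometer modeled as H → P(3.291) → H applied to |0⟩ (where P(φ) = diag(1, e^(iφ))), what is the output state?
(0.00557 - 0.07443i)|0⟩ + (0.9944 + 0.07443i)|1⟩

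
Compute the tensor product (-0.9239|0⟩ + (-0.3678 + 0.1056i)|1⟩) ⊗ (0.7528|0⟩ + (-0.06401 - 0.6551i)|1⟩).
-0.6955|00⟩ + (0.05914 + 0.6052i)|01⟩ + (-0.2769 + 0.0795i)|10⟩ + (0.09272 + 0.2342i)|11⟩

amp(|b₁b₂…⟩) = product of the factor amplitudes for bits b₁, b₂, …; only kets whose every factor amplitude is nonzero survive.
|00⟩: (-0.9239)(0.7528) = -0.6955
|01⟩: (-0.9239)(-0.06401 - 0.6551i) = (0.05914 + 0.6052i)
|10⟩: (-0.3678 + 0.1056i)(0.7528) = (-0.2769 + 0.0795i)
|11⟩: (-0.3678 + 0.1056i)(-0.06401 - 0.6551i) = (0.09272 + 0.2342i)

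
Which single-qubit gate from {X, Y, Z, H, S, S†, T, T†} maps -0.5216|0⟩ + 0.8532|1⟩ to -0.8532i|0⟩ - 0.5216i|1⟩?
Y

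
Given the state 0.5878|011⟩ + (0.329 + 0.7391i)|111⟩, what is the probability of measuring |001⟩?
0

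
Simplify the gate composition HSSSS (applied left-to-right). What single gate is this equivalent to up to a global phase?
H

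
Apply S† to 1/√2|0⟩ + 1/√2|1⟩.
1/√2|0⟩ - (1/√2)i|1⟩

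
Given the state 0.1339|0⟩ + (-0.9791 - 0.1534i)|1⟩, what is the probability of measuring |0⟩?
0.01793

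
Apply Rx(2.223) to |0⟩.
0.4433|0⟩ - 0.8964i|1⟩

Rx(2.223) = [[cos(θ/2), −i·sin(θ/2)], [−i·sin(θ/2), cos(θ/2)]]; θ = 2.223, cos(θ/2) ≈ 0.443317, sin(θ/2) ≈ 0.896365.
With a = amp(|0⟩) = 1 and b = amp(|1⟩) = 0:
new amp(|0⟩) = (0.443317)·a + (-0.896365i)·b = 0.4433
new amp(|1⟩) = (-0.896365i)·a + (0.443317)·b = -0.8964i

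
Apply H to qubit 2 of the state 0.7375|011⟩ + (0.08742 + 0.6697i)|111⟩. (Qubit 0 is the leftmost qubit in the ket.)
0.5215|010⟩ - 0.5215|011⟩ + (0.06182 + 0.4735i)|110⟩ + (-0.06182 - 0.4735i)|111⟩

H on qubit 2 mixes each pair of kets that differ only in qubit 2: amplitudes (a, b) of (|…0…⟩, |…1…⟩) become ((a + b)/√2, (a − b)/√2). Kets absent from the input have amplitude 0.
(|010⟩, |011⟩): (a, b) = (0, 0.7375) → (0.5215, -0.5215)
(|110⟩, |111⟩): (a, b) = (0, (0.08742 + 0.6697i)) → ((0.06182 + 0.4735i), (-0.06182 - 0.4735i))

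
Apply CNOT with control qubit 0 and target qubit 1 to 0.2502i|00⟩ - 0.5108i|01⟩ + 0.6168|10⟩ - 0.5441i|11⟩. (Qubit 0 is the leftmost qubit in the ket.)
0.2502i|00⟩ - 0.5108i|01⟩ - 0.5441i|10⟩ + 0.6168|11⟩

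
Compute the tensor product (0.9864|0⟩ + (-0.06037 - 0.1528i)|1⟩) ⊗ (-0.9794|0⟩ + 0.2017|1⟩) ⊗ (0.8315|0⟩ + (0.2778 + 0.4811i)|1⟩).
-0.8033|000⟩ + (-0.2684 - 0.4648i)|001⟩ + 0.1654|010⟩ + (0.05527 + 0.09572i)|011⟩ + (0.04916 + 0.1244i)|100⟩ + (-0.05557 + 0.07002i)|101⟩ + (-0.01012 - 0.02563i)|110⟩ + (0.01144 - 0.01442i)|111⟩

amp(|b₁b₂…⟩) = product of the factor amplitudes for bits b₁, b₂, …; only kets whose every factor amplitude is nonzero survive.
|000⟩: (0.9864)(-0.9794)(0.8315) = -0.8033
|001⟩: (0.9864)(-0.9794)(0.2778 + 0.4811i) = (-0.2684 - 0.4648i)
|010⟩: (0.9864)(0.2017)(0.8315) = 0.1654
|011⟩: (0.9864)(0.2017)(0.2778 + 0.4811i) = (0.05527 + 0.09572i)
|100⟩: (-0.06037 - 0.1528i)(-0.9794)(0.8315) = (0.04916 + 0.1244i)
|101⟩: (-0.06037 - 0.1528i)(-0.9794)(0.2778 + 0.4811i) = (-0.05557 + 0.07002i)
|110⟩: (-0.06037 - 0.1528i)(0.2017)(0.8315) = (-0.01012 - 0.02563i)
|111⟩: (-0.06037 - 0.1528i)(0.2017)(0.2778 + 0.4811i) = (0.01144 - 0.01442i)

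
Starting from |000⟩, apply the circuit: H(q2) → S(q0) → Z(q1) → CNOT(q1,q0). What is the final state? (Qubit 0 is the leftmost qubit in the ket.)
1/√2|000⟩ + 1/√2|001⟩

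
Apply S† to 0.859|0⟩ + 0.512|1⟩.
0.859|0⟩ - 0.512i|1⟩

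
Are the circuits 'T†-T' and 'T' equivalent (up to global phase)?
No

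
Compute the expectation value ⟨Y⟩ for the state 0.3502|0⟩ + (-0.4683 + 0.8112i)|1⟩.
0.5682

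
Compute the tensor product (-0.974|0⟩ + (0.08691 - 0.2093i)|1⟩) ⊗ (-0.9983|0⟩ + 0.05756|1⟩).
0.9723|00⟩ - 0.05606|01⟩ + (-0.08676 + 0.2089i)|10⟩ + (0.005003 - 0.01205i)|11⟩

amp(|b₁b₂…⟩) = product of the factor amplitudes for bits b₁, b₂, …; only kets whose every factor amplitude is nonzero survive.
|00⟩: (-0.974)(-0.9983) = 0.9723
|01⟩: (-0.974)(0.05756) = -0.05606
|10⟩: (0.08691 - 0.2093i)(-0.9983) = (-0.08676 + 0.2089i)
|11⟩: (0.08691 - 0.2093i)(0.05756) = (0.005003 - 0.01205i)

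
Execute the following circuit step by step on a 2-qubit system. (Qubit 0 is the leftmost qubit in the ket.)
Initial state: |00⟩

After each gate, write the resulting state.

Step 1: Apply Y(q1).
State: i|01⟩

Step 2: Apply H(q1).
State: (1/√2)i|00⟩ - (1/√2)i|01⟩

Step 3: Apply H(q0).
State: (1/2)i|00⟩ - (1/2)i|01⟩ + (1/2)i|10⟩ - (1/2)i|11⟩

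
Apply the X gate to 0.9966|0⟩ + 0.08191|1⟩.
0.08191|0⟩ + 0.9966|1⟩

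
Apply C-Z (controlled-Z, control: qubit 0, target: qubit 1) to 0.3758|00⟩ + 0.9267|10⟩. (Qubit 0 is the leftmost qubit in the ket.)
0.3758|00⟩ + 0.9267|10⟩

C-Z leaves the control-|0⟩ kets |00⟩, |01⟩ unchanged and applies Z to qubit 1 on the control-|1⟩ pair (|10⟩, |11⟩).
Z = [[1, 0], [0, -1]].
With a = amp(|10⟩) = 0.9267 and b = amp(|11⟩) = 0:
new amp(|10⟩) = (1)·a = 0.9267
new amp(|11⟩) = (-1)·b = 0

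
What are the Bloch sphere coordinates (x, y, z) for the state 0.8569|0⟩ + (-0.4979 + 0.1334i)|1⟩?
(-0.8533, 0.2286, 0.4686)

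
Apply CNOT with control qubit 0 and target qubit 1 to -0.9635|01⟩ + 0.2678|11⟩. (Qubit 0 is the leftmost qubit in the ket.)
-0.9635|01⟩ + 0.2678|10⟩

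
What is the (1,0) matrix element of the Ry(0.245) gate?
0.1222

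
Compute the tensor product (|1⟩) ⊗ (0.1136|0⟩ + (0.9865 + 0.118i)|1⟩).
0.1136|10⟩ + (0.9865 + 0.118i)|11⟩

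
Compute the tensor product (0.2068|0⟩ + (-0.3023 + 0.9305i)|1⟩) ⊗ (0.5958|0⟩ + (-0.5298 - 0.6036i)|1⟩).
0.1232|00⟩ + (-0.1096 - 0.1248i)|01⟩ + (-0.1801 + 0.5544i)|10⟩ + (0.7218 - 0.3105i)|11⟩

amp(|b₁b₂…⟩) = product of the factor amplitudes for bits b₁, b₂, …; only kets whose every factor amplitude is nonzero survive.
|00⟩: (0.2068)(0.5958) = 0.1232
|01⟩: (0.2068)(-0.5298 - 0.6036i) = (-0.1096 - 0.1248i)
|10⟩: (-0.3023 + 0.9305i)(0.5958) = (-0.1801 + 0.5544i)
|11⟩: (-0.3023 + 0.9305i)(-0.5298 - 0.6036i) = (0.7218 - 0.3105i)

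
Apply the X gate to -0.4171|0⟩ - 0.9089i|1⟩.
-0.9089i|0⟩ - 0.4171|1⟩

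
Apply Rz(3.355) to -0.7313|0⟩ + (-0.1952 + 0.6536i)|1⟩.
(0.07788 + 0.7271i)|0⟩ + (-0.6291 - 0.2637i)|1⟩

Rz(3.355) = [[e^(−iθ/2), 0], [0, e^(iθ/2)]] with e^(±iθ/2) = cos(θ/2) ± i·sin(θ/2); θ = 3.355, cos(θ/2) ≈ -0.106501, sin(θ/2) ≈ 0.994313.
With a = amp(|0⟩) = -0.7313 and b = amp(|1⟩) = (-0.1952 + 0.6536i):
new amp(|0⟩) = (-0.106501 - 0.994313i)·a = (0.07788 + 0.7271i)
new amp(|1⟩) = (-0.106501 + 0.994313i)·b = (-0.6291 - 0.2637i)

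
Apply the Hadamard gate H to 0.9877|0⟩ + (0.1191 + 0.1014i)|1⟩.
(0.7826 + 0.0717i)|0⟩ + (0.6142 - 0.0717i)|1⟩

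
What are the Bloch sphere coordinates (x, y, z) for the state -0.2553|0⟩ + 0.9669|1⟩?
(-0.4937, 0, -0.8697)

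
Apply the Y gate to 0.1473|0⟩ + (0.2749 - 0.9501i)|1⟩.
(-0.9501 - 0.2749i)|0⟩ + 0.1473i|1⟩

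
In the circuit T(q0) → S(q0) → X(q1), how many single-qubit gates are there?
3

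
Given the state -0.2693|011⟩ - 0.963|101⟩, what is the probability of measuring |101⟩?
0.9274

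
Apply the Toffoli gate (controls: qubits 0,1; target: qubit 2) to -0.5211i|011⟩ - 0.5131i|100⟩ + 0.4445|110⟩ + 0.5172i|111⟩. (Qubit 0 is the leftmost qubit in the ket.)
-0.5211i|011⟩ - 0.5131i|100⟩ + 0.5172i|110⟩ + 0.4445|111⟩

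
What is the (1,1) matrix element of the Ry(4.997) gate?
-0.8002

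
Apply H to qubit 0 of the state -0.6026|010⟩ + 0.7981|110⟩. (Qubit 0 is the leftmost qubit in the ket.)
0.1382|010⟩ - 0.9904|110⟩

H on qubit 0 mixes each pair of kets that differ only in qubit 0: amplitudes (a, b) of (|…0…⟩, |…1…⟩) become ((a + b)/√2, (a − b)/√2). Kets absent from the input have amplitude 0.
(|010⟩, |110⟩): (a, b) = (-0.6026, 0.7981) → (0.1382, -0.9904)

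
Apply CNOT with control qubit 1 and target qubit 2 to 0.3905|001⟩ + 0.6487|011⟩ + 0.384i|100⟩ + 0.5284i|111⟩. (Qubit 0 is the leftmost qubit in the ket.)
0.3905|001⟩ + 0.6487|010⟩ + 0.384i|100⟩ + 0.5284i|110⟩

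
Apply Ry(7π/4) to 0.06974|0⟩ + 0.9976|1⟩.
-0.4462|0⟩ - 0.895|1⟩

Ry(7π/4) = [[cos(θ/2), −sin(θ/2)], [sin(θ/2), cos(θ/2)]]; θ = 7π/4, cos(θ/2) ≈ -0.92388, sin(θ/2) ≈ 0.382683.
With a = amp(|0⟩) = 0.06974 and b = amp(|1⟩) = 0.9976:
new amp(|0⟩) = (-0.92388)·a + (-0.382683)·b = -0.4462
new amp(|1⟩) = (0.382683)·a + (-0.92388)·b = -0.895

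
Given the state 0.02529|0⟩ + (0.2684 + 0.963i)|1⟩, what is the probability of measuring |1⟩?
0.9994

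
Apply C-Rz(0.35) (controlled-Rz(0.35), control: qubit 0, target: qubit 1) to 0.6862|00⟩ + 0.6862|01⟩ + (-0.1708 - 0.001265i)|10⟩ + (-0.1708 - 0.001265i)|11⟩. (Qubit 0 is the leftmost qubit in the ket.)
0.6862|00⟩ + 0.6862|01⟩ + (-0.1684 + 0.02849i)|10⟩ + (-0.168 - 0.03098i)|11⟩

C-Rz(0.35) leaves the control-|0⟩ kets |00⟩, |01⟩ unchanged and applies Rz(0.35) to qubit 1 on the control-|1⟩ pair (|10⟩, |11⟩).
Rz(0.35) = [[e^(−iθ/2), 0], [0, e^(iθ/2)]] with e^(±iθ/2) = cos(θ/2) ± i·sin(θ/2); θ = 0.35, cos(θ/2) ≈ 0.984727, sin(θ/2) ≈ 0.174108.
With a = amp(|10⟩) = (-0.1708 - 0.001265i) and b = amp(|11⟩) = (-0.1708 - 0.001265i):
new amp(|10⟩) = (0.984727 - 0.174108i)·a = (-0.1684 + 0.02849i)
new amp(|11⟩) = (0.984727 + 0.174108i)·b = (-0.168 - 0.03098i)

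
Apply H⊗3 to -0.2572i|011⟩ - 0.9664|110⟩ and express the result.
(-0.3417 - 0.09093i)|000⟩ + (-0.3417 + 0.09093i)|001⟩ + (0.3417 + 0.09093i)|010⟩ + (0.3417 - 0.09093i)|011⟩ + (0.3417 - 0.09093i)|100⟩ + (0.3417 + 0.09093i)|101⟩ + (-0.3417 + 0.09093i)|110⟩ + (-0.3417 - 0.09093i)|111⟩

H⊗3 gives amp(|y⟩) = (1/2√2) Σ_x (−1)^(x·y) amp(|x⟩), where x·y is the number of positions in which both x and y have a 1.
|000⟩: (-0.2572i - 0.9664)/(2√2) = (-0.3417 - 0.09093i)
|001⟩: (0.2572i - 0.9664)/(2√2) = (-0.3417 + 0.09093i)
|010⟩: (0.2572i + 0.9664)/(2√2) = (0.3417 + 0.09093i)
|011⟩: (-0.2572i + 0.9664)/(2√2) = (0.3417 - 0.09093i)
|100⟩: (-0.2572i + 0.9664)/(2√2) = (0.3417 - 0.09093i)
|101⟩: (0.2572i + 0.9664)/(2√2) = (0.3417 + 0.09093i)
|110⟩: (0.2572i - 0.9664)/(2√2) = (-0.3417 + 0.09093i)
|111⟩: (-0.2572i - 0.9664)/(2√2) = (-0.3417 - 0.09093i)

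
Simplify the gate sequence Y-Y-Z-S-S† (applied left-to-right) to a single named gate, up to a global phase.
Z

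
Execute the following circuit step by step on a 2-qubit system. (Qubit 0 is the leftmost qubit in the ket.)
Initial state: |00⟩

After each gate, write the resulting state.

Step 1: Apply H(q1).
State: 1/√2|00⟩ + 1/√2|01⟩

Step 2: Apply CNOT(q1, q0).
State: 1/√2|00⟩ + 1/√2|11⟩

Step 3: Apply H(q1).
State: 1/2|00⟩ + 1/2|01⟩ + 1/2|10⟩ - 1/2|11⟩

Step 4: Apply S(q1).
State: 1/2|00⟩ + (1/2)i|01⟩ + 1/2|10⟩ - (1/2)i|11⟩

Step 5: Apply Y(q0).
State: -(1/2)i|00⟩ - 1/2|01⟩ + (1/2)i|10⟩ - 1/2|11⟩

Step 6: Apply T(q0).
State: -(1/2)i|00⟩ - 1/2|01⟩ + (-1/√8 + (1/√8)i)|10⟩ + (-1/√8 - (1/√8)i)|11⟩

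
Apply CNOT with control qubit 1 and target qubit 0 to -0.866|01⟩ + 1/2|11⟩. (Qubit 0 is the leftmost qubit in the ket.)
1/2|01⟩ - 0.866|11⟩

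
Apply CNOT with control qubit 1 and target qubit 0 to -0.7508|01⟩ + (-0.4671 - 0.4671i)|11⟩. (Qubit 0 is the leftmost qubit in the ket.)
(-0.4671 - 0.4671i)|01⟩ - 0.7508|11⟩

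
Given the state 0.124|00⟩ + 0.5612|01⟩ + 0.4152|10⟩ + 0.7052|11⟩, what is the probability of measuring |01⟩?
0.3149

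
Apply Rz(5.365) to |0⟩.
(-0.8965 - 0.4431i)|0⟩

Rz(5.365) = [[e^(−iθ/2), 0], [0, e^(iθ/2)]] with e^(±iθ/2) = cos(θ/2) ± i·sin(θ/2); θ = 5.365, cos(θ/2) ≈ -0.896455, sin(θ/2) ≈ 0.443135.
With a = amp(|0⟩) = 1 and b = amp(|1⟩) = 0:
new amp(|0⟩) = (-0.896455 - 0.443135i)·a = (-0.8965 - 0.4431i)
new amp(|1⟩) = (-0.896455 + 0.443135i)·b = 0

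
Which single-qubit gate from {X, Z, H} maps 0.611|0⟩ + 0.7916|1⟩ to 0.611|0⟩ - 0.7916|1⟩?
Z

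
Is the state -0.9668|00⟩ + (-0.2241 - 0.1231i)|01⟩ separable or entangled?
Separable

Writing the state as a|00⟩ + b|01⟩ + c|10⟩ + d|11⟩, it is a product state iff ad − bc = 0.
Here (a, b, c, d) = (-0.9668, (-0.2241 - 0.1231i), 0, 0): ad − bc = (-0.9668)(0) − (-0.2241 - 0.1231i)(0) = 0, so the state is separable.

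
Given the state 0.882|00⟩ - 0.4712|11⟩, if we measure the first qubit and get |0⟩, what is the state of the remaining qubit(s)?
|0⟩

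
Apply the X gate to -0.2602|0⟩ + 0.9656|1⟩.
0.9656|0⟩ - 0.2602|1⟩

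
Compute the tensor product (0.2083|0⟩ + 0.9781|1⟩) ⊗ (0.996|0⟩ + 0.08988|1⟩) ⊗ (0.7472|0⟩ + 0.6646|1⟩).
0.155|000⟩ + 0.1379|001⟩ + 0.01399|010⟩ + 0.01244|011⟩ + 0.7279|100⟩ + 0.6474|101⟩ + 0.06569|110⟩ + 0.05843|111⟩

amp(|b₁b₂…⟩) = product of the factor amplitudes for bits b₁, b₂, …; only kets whose every factor amplitude is nonzero survive.
|000⟩: (0.2083)(0.996)(0.7472) = 0.155
|001⟩: (0.2083)(0.996)(0.6646) = 0.1379
|010⟩: (0.2083)(0.08988)(0.7472) = 0.01399
|011⟩: (0.2083)(0.08988)(0.6646) = 0.01244
|100⟩: (0.9781)(0.996)(0.7472) = 0.7279
|101⟩: (0.9781)(0.996)(0.6646) = 0.6474
|110⟩: (0.9781)(0.08988)(0.7472) = 0.06569
|111⟩: (0.9781)(0.08988)(0.6646) = 0.05843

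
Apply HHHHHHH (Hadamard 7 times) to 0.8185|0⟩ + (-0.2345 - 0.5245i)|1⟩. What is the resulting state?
(0.413 - 0.3709i)|0⟩ + (0.7446 + 0.3709i)|1⟩

H² = I, so H^7 = H: a single Hadamard. With (a, b) = (0.8185, (-0.2345 - 0.5245i)), H gives ((a + b)/√2, (a − b)/√2) = ((0.413 - 0.3709i), (0.7446 + 0.3709i)).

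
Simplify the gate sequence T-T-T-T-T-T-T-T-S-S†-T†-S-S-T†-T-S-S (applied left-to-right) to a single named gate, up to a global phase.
T†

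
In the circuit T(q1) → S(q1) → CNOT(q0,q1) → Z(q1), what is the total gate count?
4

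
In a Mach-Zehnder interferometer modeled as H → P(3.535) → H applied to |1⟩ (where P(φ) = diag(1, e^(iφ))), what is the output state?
(0.9618 + 0.1917i)|0⟩ + (0.0382 - 0.1917i)|1⟩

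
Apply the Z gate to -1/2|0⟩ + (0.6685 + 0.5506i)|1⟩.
-1/2|0⟩ + (-0.6685 - 0.5506i)|1⟩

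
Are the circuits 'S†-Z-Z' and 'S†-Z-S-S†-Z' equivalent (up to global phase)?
Yes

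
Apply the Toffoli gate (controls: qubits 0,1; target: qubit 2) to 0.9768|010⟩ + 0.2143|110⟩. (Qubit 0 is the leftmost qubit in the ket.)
0.9768|010⟩ + 0.2143|111⟩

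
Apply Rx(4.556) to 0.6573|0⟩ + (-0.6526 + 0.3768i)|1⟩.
(-0.1406 + 0.4961i)|0⟩ + (0.424 - 0.7445i)|1⟩

Rx(4.556) = [[cos(θ/2), −i·sin(θ/2)], [−i·sin(θ/2), cos(θ/2)]]; θ = 4.556, cos(θ/2) ≈ -0.649711, sin(θ/2) ≈ 0.760182.
With a = amp(|0⟩) = 0.6573 and b = amp(|1⟩) = (-0.6526 + 0.3768i):
new amp(|0⟩) = (-0.649711)·a + (-0.760182i)·b = (-0.1406 + 0.4961i)
new amp(|1⟩) = (-0.760182i)·a + (-0.649711)·b = (0.424 - 0.7445i)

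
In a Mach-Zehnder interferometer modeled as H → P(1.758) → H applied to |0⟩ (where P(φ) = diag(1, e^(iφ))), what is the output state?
(0.4069 + 0.4913i)|0⟩ + (0.5931 - 0.4913i)|1⟩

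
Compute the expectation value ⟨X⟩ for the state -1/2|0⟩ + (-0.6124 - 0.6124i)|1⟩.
0.6124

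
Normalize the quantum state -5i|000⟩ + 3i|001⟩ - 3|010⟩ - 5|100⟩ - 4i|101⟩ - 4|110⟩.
-(1/2)i|000⟩ + 0.3i|001⟩ - 0.3|010⟩ - 1/2|100⟩ - 0.4i|101⟩ - 0.4|110⟩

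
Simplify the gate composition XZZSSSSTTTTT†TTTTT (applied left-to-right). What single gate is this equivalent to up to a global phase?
X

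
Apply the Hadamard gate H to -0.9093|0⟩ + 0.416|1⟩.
-0.3488|0⟩ - 0.9371|1⟩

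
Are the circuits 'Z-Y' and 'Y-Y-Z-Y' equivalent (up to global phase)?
Yes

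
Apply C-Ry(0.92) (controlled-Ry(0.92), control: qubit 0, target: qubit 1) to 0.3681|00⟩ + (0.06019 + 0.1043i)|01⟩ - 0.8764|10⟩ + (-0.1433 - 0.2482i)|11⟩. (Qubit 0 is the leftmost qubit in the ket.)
0.3681|00⟩ + (0.06019 + 0.1043i)|01⟩ + (-0.7217 + 0.1102i)|10⟩ + (-0.5175 - 0.2224i)|11⟩

C-Ry(0.92) leaves the control-|0⟩ kets |00⟩, |01⟩ unchanged and applies Ry(0.92) to qubit 1 on the control-|1⟩ pair (|10⟩, |11⟩).
Ry(0.92) = [[cos(θ/2), −sin(θ/2)], [sin(θ/2), cos(θ/2)]]; θ = 0.92, cos(θ/2) ≈ 0.896052, sin(θ/2) ≈ 0.443948.
With a = amp(|10⟩) = -0.8764 and b = amp(|11⟩) = (-0.1433 - 0.2482i):
new amp(|10⟩) = (0.896052)·a + (-0.443948)·b = (-0.7217 + 0.1102i)
new amp(|11⟩) = (0.443948)·a + (0.896052)·b = (-0.5175 - 0.2224i)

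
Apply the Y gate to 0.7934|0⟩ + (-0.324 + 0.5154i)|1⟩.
(0.5154 + 0.324i)|0⟩ + 0.7934i|1⟩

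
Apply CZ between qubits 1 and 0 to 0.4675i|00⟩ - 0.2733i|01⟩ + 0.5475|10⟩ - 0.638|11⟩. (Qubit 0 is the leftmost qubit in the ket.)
0.4675i|00⟩ - 0.2733i|01⟩ + 0.5475|10⟩ + 0.638|11⟩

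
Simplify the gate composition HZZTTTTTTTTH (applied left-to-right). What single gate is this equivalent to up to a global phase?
I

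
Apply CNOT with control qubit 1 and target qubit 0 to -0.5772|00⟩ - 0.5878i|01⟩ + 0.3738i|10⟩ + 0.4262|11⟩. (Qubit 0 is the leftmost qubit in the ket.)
-0.5772|00⟩ + 0.4262|01⟩ + 0.3738i|10⟩ - 0.5878i|11⟩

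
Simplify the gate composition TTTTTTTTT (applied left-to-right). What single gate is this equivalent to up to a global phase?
T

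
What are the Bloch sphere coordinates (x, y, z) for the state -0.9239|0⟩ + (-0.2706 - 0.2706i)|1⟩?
(0.5, 0.5, 0.7071)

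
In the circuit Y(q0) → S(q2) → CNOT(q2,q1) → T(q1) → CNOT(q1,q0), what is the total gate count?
5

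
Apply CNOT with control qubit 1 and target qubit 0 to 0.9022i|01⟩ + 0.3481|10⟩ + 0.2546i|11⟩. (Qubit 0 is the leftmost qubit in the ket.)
0.2546i|01⟩ + 0.3481|10⟩ + 0.9022i|11⟩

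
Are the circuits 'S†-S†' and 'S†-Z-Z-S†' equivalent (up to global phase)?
Yes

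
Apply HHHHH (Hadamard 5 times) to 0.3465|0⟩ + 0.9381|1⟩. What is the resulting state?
0.9083|0⟩ - 0.4183|1⟩

H² = I, so H^5 = H: a single Hadamard. With (a, b) = (0.3465, 0.9381), H gives ((a + b)/√2, (a − b)/√2) = (0.9083, -0.4183).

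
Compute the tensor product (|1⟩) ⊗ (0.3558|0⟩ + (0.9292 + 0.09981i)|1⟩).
0.3558|10⟩ + (0.9292 + 0.09981i)|11⟩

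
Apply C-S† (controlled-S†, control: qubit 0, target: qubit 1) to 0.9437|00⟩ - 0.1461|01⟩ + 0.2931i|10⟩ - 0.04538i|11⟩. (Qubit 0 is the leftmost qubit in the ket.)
0.9437|00⟩ - 0.1461|01⟩ + 0.2931i|10⟩ - 0.04538|11⟩

C-S† leaves the control-|0⟩ kets |00⟩, |01⟩ unchanged and applies S† to qubit 1 on the control-|1⟩ pair (|10⟩, |11⟩).
S† = [[1, 0], [0, -i]].
With a = amp(|10⟩) = 0.2931i and b = amp(|11⟩) = -0.04538i:
new amp(|10⟩) = (1)·a = 0.2931i
new amp(|11⟩) = (-i)·b = -0.04538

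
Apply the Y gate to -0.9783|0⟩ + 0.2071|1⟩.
-0.2071i|0⟩ - 0.9783i|1⟩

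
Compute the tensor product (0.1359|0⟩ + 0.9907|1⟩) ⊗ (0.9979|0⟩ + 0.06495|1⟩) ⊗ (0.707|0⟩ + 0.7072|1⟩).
0.09588|000⟩ + 0.09591|001⟩ + 0.00624|010⟩ + 0.006242|011⟩ + 0.699|100⟩ + 0.6992|101⟩ + 0.04549|110⟩ + 0.04551|111⟩

amp(|b₁b₂…⟩) = product of the factor amplitudes for bits b₁, b₂, …; only kets whose every factor amplitude is nonzero survive.
|000⟩: (0.1359)(0.9979)(0.707) = 0.09588
|001⟩: (0.1359)(0.9979)(0.7072) = 0.09591
|010⟩: (0.1359)(0.06495)(0.707) = 0.00624
|011⟩: (0.1359)(0.06495)(0.7072) = 0.006242
|100⟩: (0.9907)(0.9979)(0.707) = 0.699
|101⟩: (0.9907)(0.9979)(0.7072) = 0.6992
|110⟩: (0.9907)(0.06495)(0.707) = 0.04549
|111⟩: (0.9907)(0.06495)(0.7072) = 0.04551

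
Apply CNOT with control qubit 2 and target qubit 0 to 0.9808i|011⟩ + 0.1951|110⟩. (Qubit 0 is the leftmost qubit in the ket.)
0.1951|110⟩ + 0.9808i|111⟩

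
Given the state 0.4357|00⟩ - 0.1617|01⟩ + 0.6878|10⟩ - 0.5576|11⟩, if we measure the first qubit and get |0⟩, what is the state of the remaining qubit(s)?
0.9375|0⟩ - 0.3479|1⟩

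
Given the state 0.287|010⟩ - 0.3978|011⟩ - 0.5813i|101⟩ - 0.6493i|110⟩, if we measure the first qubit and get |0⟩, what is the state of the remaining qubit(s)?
0.5851|10⟩ - 0.811|11⟩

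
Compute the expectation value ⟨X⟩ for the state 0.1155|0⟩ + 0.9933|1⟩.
0.2295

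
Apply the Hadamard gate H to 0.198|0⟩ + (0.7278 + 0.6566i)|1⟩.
(0.6546 + 0.4643i)|0⟩ + (-0.3746 - 0.4643i)|1⟩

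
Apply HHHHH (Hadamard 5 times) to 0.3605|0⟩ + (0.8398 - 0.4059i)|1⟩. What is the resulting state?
(0.8487 - 0.287i)|0⟩ + (-0.3389 + 0.287i)|1⟩

H² = I, so H^5 = H: a single Hadamard. With (a, b) = (0.3605, (0.8398 - 0.4059i)), H gives ((a + b)/√2, (a − b)/√2) = ((0.8487 - 0.287i), (-0.3389 + 0.287i)).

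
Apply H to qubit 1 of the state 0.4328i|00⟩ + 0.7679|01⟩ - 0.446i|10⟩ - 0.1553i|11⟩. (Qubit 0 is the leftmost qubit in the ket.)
(0.543 + 0.306i)|00⟩ + (-0.543 + 0.306i)|01⟩ - 0.4252i|10⟩ - 0.2056i|11⟩

H on qubit 1 mixes each pair of kets that differ only in qubit 1: amplitudes (a, b) of (|…0…⟩, |…1…⟩) become ((a + b)/√2, (a − b)/√2). Kets absent from the input have amplitude 0.
(|00⟩, |01⟩): (a, b) = (0.4328i, 0.7679) → ((0.543 + 0.306i), (-0.543 + 0.306i))
(|10⟩, |11⟩): (a, b) = (-0.446i, -0.1553i) → (-0.4252i, -0.2056i)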